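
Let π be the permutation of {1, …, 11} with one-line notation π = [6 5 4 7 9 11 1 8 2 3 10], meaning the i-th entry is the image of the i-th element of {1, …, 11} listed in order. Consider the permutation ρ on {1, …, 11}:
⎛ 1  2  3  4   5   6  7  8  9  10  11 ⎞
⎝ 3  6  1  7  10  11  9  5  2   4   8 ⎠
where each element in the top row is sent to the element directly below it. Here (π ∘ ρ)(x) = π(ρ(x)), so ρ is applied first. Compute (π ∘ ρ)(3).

ρ(3) = 1, then π(1) = 6; composing gives (π ∘ ρ)(3) = 6.

6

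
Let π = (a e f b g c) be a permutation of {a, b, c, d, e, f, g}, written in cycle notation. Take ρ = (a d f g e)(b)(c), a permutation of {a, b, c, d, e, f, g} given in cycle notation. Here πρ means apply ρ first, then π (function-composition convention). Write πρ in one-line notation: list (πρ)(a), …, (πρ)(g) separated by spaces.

d g a b e c f

Chase each element through ρ then π: a → d → d; b → b → g; c → c → a; d → f → b; e → a → e; f → g → c; g → e → f.
So πρ in one-line form is d g a b e c f.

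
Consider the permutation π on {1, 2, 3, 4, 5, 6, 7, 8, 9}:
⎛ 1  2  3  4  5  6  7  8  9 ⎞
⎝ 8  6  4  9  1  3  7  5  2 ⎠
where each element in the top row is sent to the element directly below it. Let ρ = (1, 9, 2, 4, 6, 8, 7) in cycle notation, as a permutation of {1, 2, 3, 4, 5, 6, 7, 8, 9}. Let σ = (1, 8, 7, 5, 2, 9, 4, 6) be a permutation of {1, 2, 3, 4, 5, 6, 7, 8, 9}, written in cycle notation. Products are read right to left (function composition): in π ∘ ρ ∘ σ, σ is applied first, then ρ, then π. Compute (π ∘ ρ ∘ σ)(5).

9

Chase 5: σ(5) = 2; ρ(2) = 4; π(4) = 9. Hence (π ∘ ρ ∘ σ)(5) = 9.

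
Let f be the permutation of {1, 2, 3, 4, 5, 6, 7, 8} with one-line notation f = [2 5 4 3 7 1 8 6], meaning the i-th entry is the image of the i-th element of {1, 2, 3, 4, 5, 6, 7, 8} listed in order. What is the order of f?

The disjoint-cycle form of f has cycle lengths 6, 2.
Since disjoint cycles commute, ord(f) = lcm(6, 2) = 6.

6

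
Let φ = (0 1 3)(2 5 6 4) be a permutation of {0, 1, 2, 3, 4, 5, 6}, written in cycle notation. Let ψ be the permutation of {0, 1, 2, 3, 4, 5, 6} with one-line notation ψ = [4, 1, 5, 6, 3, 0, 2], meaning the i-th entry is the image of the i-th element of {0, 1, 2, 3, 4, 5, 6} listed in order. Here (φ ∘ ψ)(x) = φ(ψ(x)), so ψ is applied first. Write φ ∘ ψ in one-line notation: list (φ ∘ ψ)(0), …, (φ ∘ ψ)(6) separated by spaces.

2 3 6 4 0 1 5

(φ ∘ ψ)(x) = φ(ψ(x)). Computing each image: φ(ψ(0)) = φ(4) = 2, φ(ψ(1)) = φ(1) = 3, φ(ψ(2)) = φ(5) = 6, φ(ψ(3)) = φ(6) = 4, φ(ψ(4)) = φ(3) = 0, φ(ψ(5)) = φ(0) = 1, φ(ψ(6)) = φ(2) = 5.
Hence φ ∘ ψ = [2 3 6 4 0 1 5].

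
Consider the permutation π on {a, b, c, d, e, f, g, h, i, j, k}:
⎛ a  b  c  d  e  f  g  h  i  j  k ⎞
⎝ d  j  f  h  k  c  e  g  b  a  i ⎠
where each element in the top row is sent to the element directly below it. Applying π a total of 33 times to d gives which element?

Tracing d → h → … returns to d after 9 steps, so d lies in a 9-cycle (a, d, h, g, e, k, i, b, j).
On a 9-cycle, π^9 is the identity, so π^33 = π^6 there (33 ≡ 6 mod 9).
Advancing 6 steps from d: d → h → g → e → k → i → b.

b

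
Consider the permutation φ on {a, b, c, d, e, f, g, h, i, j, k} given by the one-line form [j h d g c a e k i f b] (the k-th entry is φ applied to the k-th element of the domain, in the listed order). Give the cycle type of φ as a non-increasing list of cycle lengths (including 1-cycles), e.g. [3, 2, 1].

The disjoint cycles are (a j f)(b h k)(c d g e)(i), with lengths 4, 3, 3, 1 in non-increasing order.

[4, 3, 3, 1]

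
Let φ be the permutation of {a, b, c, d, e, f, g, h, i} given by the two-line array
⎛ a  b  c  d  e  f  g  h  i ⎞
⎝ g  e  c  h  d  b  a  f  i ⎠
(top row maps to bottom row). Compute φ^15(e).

Tracing e → d → … returns to e after 5 steps, so e lies in a 5-cycle (b e d h f).
Since the cycle has length 5, φ^15 acts on it the same as φ^0 (15 mod 5 = 0).
So φ^15(e) = e.

e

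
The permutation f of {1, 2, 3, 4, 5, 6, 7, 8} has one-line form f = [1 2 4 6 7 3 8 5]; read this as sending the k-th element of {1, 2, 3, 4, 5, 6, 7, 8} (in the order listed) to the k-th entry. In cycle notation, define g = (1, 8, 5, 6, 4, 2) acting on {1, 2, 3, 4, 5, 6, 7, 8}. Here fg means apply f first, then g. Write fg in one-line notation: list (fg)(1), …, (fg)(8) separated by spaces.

8 1 2 4 7 3 5 6

Chase each element through f then g: 1 → 1 → 8; 2 → 2 → 1; 3 → 4 → 2; 4 → 6 → 4; 5 → 7 → 7; 6 → 3 → 3; 7 → 8 → 5; 8 → 5 → 6.
So fg in one-line form is 8 1 2 4 7 3 5 6.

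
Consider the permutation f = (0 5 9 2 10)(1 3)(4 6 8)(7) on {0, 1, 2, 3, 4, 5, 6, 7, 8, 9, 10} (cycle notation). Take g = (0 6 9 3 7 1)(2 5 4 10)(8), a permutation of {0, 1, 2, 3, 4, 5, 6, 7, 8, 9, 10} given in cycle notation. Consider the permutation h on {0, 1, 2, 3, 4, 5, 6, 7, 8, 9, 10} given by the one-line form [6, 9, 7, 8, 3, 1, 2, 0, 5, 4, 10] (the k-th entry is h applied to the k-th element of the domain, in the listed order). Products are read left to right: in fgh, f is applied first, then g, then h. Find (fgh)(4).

4

(fgh)(4) = h(g(f(4))). f(4) = 6, then g(6) = 9, then h(9) = 4, so the result is 4.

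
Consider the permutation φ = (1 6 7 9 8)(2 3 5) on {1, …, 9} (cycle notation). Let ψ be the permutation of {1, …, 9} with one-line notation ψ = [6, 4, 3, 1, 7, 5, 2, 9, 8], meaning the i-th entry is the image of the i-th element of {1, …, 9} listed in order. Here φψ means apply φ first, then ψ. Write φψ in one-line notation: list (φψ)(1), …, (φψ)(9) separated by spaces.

5 3 7 1 4 2 8 6 9

(φψ)(x) = ψ(φ(x)). Computing each image: ψ(φ(1)) = ψ(6) = 5, ψ(φ(2)) = ψ(3) = 3, ψ(φ(3)) = ψ(5) = 7, ψ(φ(4)) = ψ(4) = 1, ψ(φ(5)) = ψ(2) = 4, ψ(φ(6)) = ψ(7) = 2, ψ(φ(7)) = ψ(9) = 8, ψ(φ(8)) = ψ(1) = 6, ψ(φ(9)) = ψ(8) = 9.
Hence φψ = [5 3 7 1 4 2 8 6 9].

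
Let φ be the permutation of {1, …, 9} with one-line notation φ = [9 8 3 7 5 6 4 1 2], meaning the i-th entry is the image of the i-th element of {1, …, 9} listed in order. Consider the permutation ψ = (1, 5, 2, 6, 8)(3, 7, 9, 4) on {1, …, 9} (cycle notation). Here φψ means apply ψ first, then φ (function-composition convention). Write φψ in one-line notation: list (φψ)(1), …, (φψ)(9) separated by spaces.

5 6 4 3 8 1 2 9 7

Chase each element through ψ then φ: 1 → 5 → 5; 2 → 6 → 6; 3 → 7 → 4; 4 → 3 → 3; 5 → 2 → 8; 6 → 8 → 1; 7 → 9 → 2; 8 → 1 → 9; 9 → 4 → 7.
Collecting the images, φψ = [5 6 4 3 8 1 2 9 7].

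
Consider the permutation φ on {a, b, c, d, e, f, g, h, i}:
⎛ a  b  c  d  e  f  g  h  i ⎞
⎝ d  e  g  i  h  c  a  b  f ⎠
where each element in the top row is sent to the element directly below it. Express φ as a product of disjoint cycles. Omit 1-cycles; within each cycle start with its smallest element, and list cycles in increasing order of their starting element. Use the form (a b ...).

(a d i f c g)(b e h)

From a: a → d → i → f → c → g → a, closing the cycle (a d i f c g).
Repeating from the next unused element and collecting all non-trivial cycles gives (a d i f c g)(b e h).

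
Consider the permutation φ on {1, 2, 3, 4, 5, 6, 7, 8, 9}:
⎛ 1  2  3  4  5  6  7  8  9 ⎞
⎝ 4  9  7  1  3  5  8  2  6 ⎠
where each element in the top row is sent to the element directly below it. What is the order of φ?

Writing φ as disjoint cycles, the cycle lengths are 7, 2.
The order of φ is the least common multiple of its cycle lengths: lcm(7, 2) = 14.

14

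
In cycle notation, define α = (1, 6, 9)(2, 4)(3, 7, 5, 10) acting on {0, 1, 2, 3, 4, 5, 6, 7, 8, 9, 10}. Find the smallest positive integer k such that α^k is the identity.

The disjoint cycles have lengths 4, 3, 2, 1, 1.
Since disjoint cycles commute, ord(α) = lcm(4, 3, 2) = 12.

12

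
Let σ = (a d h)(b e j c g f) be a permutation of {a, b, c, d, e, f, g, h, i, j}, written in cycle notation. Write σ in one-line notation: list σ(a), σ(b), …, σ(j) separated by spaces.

Image by image: a→d, b→e, c→g, d→h, e→j, f→b, g→f, h→a, i→i, j→c.
So the one-line form is d e g h j b f a i c.

d e g h j b f a i c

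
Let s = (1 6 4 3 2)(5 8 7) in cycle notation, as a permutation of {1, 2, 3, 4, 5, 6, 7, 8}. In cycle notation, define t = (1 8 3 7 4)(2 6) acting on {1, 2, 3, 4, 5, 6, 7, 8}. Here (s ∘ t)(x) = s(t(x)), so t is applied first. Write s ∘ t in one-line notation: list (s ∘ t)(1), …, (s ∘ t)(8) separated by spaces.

7 4 5 6 8 1 3 2

For each element, apply t then s: 1 → 8 → 7; 2 → 6 → 4; 3 → 7 → 5; 4 → 1 → 6; 5 → 5 → 8; 6 → 2 → 1; 7 → 4 → 3; 8 → 3 → 2.
So s ∘ t in one-line form is 7 4 5 6 8 1 3 2.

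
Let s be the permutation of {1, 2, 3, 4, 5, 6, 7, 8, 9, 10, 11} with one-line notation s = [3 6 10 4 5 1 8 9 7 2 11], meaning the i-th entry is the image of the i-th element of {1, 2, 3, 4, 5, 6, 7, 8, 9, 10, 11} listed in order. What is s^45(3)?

Tracing 3 → 10 → … returns to 3 after 5 steps, so 3 lies in a 5-cycle (1 3 10 2 6).
Since the cycle has length 5, s^45 acts on it the same as s^0 (45 mod 5 = 0).
So s^45(3) = 3.

3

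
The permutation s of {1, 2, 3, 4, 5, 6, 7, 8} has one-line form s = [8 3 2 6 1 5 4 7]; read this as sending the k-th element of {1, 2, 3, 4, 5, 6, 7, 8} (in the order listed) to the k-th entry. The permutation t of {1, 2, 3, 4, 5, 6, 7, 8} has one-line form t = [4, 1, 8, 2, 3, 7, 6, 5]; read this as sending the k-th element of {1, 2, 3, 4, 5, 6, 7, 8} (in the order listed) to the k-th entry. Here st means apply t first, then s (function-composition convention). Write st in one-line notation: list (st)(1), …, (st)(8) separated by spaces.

Chase each element through t then s: 1 → 4 → 6; 2 → 1 → 8; 3 → 8 → 7; 4 → 2 → 3; 5 → 3 → 2; 6 → 7 → 4; 7 → 6 → 5; 8 → 5 → 1.
Collecting the images, st = [6 8 7 3 2 4 5 1].

6 8 7 3 2 4 5 1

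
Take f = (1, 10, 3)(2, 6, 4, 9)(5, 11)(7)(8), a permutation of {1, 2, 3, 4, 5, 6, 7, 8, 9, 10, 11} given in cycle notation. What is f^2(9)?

9 lies in the 4-cycle (2, 6, 4, 9).
Stepping 2 places around the cycle: 9 → 2 → 6.

6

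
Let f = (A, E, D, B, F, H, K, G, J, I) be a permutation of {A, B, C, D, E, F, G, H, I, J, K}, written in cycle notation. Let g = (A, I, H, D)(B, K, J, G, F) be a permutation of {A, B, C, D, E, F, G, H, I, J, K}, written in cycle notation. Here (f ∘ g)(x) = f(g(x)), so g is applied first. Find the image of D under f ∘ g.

E

g(D) = A, then f(A) = E; composing gives (f ∘ g)(D) = E.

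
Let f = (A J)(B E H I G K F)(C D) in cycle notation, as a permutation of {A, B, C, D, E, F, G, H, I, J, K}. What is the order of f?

The disjoint cycles have lengths 7, 2, 2.
The order of f is the least common multiple of its cycle lengths: lcm(7, 2, 2) = 14.

14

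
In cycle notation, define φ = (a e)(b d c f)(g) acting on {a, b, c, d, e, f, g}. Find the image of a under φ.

e

In the cycle (a e), a is followed by e, so φ(a) = e.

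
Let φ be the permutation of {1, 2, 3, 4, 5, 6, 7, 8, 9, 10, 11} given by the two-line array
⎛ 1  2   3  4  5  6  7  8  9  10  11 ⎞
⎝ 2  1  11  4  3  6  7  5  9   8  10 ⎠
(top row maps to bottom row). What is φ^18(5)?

Tracing 5 → 3 → … returns to 5 after 5 steps, so 5 lies in a 5-cycle (3 11 10 8 5).
Since the cycle has length 5, φ^18 acts on it the same as φ^3 (18 mod 5 = 3).
Stepping 3 places around the cycle: 5 → 3 → 11 → 10.

10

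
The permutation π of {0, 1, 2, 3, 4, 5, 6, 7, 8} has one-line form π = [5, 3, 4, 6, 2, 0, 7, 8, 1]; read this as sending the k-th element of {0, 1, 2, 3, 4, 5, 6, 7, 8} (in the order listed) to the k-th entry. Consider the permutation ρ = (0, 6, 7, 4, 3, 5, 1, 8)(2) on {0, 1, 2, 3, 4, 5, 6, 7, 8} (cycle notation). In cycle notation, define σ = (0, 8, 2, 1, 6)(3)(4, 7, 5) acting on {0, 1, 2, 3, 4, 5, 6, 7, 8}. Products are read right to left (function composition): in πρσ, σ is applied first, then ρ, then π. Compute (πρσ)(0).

(πρσ)(0) = π(ρ(σ(0))). σ(0) = 8, then ρ(8) = 0, then π(0) = 5, so the result is 5.

5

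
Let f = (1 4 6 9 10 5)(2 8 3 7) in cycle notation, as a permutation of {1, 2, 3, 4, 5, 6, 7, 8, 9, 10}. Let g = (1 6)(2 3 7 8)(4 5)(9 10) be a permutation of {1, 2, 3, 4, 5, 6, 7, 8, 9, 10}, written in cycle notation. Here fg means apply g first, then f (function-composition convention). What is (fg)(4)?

First apply g: g(4) = 5, then f(5) = 1. Thus (fg)(4) = 1.

1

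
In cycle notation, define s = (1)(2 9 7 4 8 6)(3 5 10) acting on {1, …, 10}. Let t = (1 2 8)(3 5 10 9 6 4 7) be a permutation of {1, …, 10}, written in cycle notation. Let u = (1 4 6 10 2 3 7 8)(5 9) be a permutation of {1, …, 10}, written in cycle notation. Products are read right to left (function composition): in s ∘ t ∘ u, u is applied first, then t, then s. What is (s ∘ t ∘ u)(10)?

6

Chase 10: u(10) = 2; t(2) = 8; s(8) = 6. Hence (s ∘ t ∘ u)(10) = 6.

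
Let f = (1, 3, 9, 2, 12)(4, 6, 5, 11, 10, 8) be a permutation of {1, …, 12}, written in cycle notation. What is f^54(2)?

2 lies in the 5-cycle (1, 3, 9, 2, 12).
Since the cycle has length 5, f^54 acts on it the same as f^4 (54 mod 5 = 4).
Advancing 4 steps from 2: 2 → 12 → 1 → 3 → 9.

9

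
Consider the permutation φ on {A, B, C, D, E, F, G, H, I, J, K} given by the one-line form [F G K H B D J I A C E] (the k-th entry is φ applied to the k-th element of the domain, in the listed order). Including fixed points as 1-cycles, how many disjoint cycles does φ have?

2

The cycle decomposition is (A F D H I)(B G J C K E), which has 2 cycles (counting 1-cycles).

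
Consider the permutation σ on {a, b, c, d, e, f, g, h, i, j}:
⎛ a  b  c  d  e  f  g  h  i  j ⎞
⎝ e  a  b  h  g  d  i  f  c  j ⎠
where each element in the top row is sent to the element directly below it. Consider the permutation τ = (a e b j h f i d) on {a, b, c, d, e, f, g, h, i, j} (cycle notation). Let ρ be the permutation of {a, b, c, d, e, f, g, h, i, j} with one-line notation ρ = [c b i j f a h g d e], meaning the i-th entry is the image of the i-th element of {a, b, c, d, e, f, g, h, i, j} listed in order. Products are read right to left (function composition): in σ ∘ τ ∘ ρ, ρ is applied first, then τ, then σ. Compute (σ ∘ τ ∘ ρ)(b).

(σ ∘ τ ∘ ρ)(b) = σ(τ(ρ(b))). ρ(b) = b, then τ(b) = j, then σ(j) = j, so the result is j.

j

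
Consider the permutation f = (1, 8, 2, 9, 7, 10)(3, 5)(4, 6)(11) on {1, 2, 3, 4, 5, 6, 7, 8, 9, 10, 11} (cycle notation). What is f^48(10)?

10 lies in the 6-cycle (1, 8, 2, 9, 7, 10).
Powers repeat with period 6 on this cycle, and 48 mod 6 = 0, so f^48(10) = f^0(10).
So f^48(10) = 10.

10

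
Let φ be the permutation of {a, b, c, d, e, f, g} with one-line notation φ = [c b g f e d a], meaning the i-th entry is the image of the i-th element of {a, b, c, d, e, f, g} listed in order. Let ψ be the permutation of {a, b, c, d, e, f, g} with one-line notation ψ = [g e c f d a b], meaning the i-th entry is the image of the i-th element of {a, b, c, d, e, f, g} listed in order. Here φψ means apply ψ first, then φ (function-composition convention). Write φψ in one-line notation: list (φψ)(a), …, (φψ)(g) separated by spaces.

(φψ)(x) = φ(ψ(x)). Computing each image: φ(ψ(a)) = φ(g) = a, φ(ψ(b)) = φ(e) = e, φ(ψ(c)) = φ(c) = g, φ(ψ(d)) = φ(f) = d, φ(ψ(e)) = φ(d) = f, φ(ψ(f)) = φ(a) = c, φ(ψ(g)) = φ(b) = b.
Hence φψ = [a e g d f c b].

a e g d f c b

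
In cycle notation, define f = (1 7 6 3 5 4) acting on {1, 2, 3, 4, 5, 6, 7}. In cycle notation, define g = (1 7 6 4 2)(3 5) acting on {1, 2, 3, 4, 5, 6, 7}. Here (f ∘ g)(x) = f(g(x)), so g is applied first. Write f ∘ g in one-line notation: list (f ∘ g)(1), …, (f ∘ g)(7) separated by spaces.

6 7 4 2 5 1 3

For each element, apply g then f: 1 → 7 → 6; 2 → 1 → 7; 3 → 5 → 4; 4 → 2 → 2; 5 → 3 → 5; 6 → 4 → 1; 7 → 6 → 3.
So f ∘ g in one-line form is 6 7 4 2 5 1 3.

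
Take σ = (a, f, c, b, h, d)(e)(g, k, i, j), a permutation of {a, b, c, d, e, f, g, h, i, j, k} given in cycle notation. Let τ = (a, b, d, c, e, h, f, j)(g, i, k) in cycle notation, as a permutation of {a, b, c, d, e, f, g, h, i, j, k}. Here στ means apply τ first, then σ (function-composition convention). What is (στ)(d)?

b

(στ)(d) = σ(τ(d)). τ(d) = c, then σ(c) = b. So (στ)(d) = b.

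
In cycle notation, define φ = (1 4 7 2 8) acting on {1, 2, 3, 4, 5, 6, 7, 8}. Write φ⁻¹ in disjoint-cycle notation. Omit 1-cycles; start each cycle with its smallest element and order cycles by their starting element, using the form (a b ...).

The inverse reverses each cycle.
Reversing each cycle of φ and rotating so the smallest element leads gives (1 8 2 7 4).

(1 8 2 7 4)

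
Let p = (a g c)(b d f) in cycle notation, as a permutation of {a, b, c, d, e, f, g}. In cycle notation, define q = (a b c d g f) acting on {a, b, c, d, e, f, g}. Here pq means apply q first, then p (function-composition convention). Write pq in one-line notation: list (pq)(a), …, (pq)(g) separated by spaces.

d a f c e g b

Chase each element through q then p: a → b → d; b → c → a; c → d → f; d → g → c; e → e → e; f → a → g; g → f → b.
Collecting the images, pq = [d a f c e g b].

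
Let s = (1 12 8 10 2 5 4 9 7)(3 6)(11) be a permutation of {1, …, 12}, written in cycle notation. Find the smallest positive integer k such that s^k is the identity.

18

The cycle type of s is (9, 2, 1).
The order is lcm(9, 2) = 18.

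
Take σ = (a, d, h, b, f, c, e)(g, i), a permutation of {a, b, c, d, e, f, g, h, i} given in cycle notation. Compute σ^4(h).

h lies in the 7-cycle (a, d, h, b, f, c, e).
Stepping 4 places around the cycle: h → b → f → c → e.

e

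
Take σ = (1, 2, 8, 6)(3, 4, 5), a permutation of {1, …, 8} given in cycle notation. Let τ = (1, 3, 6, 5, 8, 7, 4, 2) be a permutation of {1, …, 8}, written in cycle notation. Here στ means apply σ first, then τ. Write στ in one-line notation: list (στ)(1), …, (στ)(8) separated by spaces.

1 7 2 8 6 3 4 5

(στ)(x) = τ(σ(x)). Computing each image: τ(σ(1)) = τ(2) = 1, τ(σ(2)) = τ(8) = 7, τ(σ(3)) = τ(4) = 2, τ(σ(4)) = τ(5) = 8, τ(σ(5)) = τ(3) = 6, τ(σ(6)) = τ(1) = 3, τ(σ(7)) = τ(7) = 4, τ(σ(8)) = τ(6) = 5.
Hence στ = [1 7 2 8 6 3 4 5].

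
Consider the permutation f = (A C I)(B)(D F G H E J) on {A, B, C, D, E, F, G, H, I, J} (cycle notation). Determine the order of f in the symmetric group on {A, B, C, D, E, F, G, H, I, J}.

6

The cycle type of f is (6, 3, 1).
The order is lcm(6, 3) = 6.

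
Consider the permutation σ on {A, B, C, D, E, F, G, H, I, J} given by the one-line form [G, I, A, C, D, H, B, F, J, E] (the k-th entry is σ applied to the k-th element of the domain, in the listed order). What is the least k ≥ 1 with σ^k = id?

8

Decomposing into disjoint cycles gives cycle lengths 8, 2.
Since disjoint cycles commute, ord(σ) = lcm(8, 2) = 8.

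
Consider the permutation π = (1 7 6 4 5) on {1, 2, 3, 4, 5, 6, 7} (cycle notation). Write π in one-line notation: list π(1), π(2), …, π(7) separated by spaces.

7 2 3 5 1 4 6

Each element maps to the next entry in its cycle (wrapping to the front): 1↦7, 2↦2, 3↦3, 4↦5, 5↦1, 6↦4, 7↦6.
Listing these in domain order gives 7 2 3 5 1 4 6.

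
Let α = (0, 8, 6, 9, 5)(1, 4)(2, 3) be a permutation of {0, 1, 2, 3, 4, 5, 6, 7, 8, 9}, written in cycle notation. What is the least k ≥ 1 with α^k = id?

10

The cycle type of α is (5, 2, 2, 1).
Since disjoint cycles commute, ord(α) = lcm(5, 2, 2) = 10.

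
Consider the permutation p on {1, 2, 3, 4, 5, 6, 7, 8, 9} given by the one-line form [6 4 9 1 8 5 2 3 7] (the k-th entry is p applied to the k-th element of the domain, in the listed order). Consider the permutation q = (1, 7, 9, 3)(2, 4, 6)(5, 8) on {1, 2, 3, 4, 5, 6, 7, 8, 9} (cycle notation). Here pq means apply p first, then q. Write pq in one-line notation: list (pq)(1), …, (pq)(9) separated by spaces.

2 6 3 7 5 8 4 1 9

For each element, apply p then q: 1 → 6 → 2; 2 → 4 → 6; 3 → 9 → 3; 4 → 1 → 7; 5 → 8 → 5; 6 → 5 → 8; 7 → 2 → 4; 8 → 3 → 1; 9 → 7 → 9.
So pq in one-line form is 2 6 3 7 5 8 4 1 9.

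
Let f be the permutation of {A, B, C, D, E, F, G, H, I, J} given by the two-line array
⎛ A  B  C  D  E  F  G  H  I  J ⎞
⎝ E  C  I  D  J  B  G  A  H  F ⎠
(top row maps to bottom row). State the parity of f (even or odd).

odd

In disjoint-cycle form the cycle lengths are 8, 1, 1.
A cycle of length ℓ contributes ℓ−1 transpositions, so f is a product of 7 transpositions — odd.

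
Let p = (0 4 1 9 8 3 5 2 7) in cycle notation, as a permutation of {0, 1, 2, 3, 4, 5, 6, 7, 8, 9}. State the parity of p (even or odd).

even

The cycle lengths are 9, 1.
A cycle is odd iff its length is even; p has 0 even-length cycles, so sgn(p) = (−1)^0 and p is even.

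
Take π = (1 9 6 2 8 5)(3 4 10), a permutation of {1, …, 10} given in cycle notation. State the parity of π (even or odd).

odd

The cycle lengths are 6, 3, 1.
A cycle of length ℓ contributes ℓ−1 transpositions, so π is a product of 5 + 2 = 7 transpositions — odd.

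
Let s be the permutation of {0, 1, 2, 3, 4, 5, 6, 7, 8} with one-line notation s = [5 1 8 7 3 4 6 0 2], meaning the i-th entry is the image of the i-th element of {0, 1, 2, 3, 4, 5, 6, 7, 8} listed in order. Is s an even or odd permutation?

odd

In disjoint-cycle form the cycle lengths are 5, 2, 1, 1.
A cycle of length ℓ contributes ℓ−1 transpositions, so s is a product of 4 + 1 = 5 transpositions — odd.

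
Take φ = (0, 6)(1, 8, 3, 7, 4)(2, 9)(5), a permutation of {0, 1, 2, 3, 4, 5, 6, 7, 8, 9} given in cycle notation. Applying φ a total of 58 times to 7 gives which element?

8

7 lies in the 5-cycle (1, 8, 3, 7, 4).
On a 5-cycle, φ^5 is the identity, so φ^58 = φ^3 there (58 ≡ 3 mod 5).
Advancing 3 steps from 7: 7 → 4 → 1 → 8.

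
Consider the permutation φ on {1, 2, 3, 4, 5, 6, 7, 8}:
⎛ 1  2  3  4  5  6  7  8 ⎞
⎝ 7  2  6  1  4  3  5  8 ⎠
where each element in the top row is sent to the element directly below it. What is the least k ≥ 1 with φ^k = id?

4

The disjoint-cycle form of φ has cycle lengths 4, 2, 1, 1.
Since disjoint cycles commute, ord(φ) = lcm(4, 2) = 4.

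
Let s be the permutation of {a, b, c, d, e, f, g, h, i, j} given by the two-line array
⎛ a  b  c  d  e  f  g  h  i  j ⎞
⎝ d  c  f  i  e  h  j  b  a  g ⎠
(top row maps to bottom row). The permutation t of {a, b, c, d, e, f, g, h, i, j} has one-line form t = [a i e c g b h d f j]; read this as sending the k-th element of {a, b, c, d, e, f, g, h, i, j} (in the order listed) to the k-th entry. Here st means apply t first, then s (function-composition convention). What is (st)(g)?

(st)(g) = s(t(g)). t(g) = h, then s(h) = b. So (st)(g) = b.

b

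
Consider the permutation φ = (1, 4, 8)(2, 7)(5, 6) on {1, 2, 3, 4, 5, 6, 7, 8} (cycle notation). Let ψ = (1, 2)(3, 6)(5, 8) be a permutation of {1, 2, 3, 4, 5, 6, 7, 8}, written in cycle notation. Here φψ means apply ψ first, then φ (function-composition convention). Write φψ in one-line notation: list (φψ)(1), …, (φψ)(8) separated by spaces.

7 4 5 8 1 3 2 6

(φψ)(x) = φ(ψ(x)). Computing each image: φ(ψ(1)) = φ(2) = 7, φ(ψ(2)) = φ(1) = 4, φ(ψ(3)) = φ(6) = 5, φ(ψ(4)) = φ(4) = 8, φ(ψ(5)) = φ(8) = 1, φ(ψ(6)) = φ(3) = 3, φ(ψ(7)) = φ(7) = 2, φ(ψ(8)) = φ(5) = 6.
Hence φψ = [7 4 5 8 1 3 2 6].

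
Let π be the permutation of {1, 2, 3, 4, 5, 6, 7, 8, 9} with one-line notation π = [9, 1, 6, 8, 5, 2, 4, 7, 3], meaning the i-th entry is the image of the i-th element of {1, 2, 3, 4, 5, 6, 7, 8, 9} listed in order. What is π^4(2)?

6

Tracing 2 → 1 → … returns to 2 after 5 steps, so 2 lies in a 5-cycle (1 9 3 6 2).
Stepping 4 places around the cycle: 2 → 1 → 9 → 3 → 6.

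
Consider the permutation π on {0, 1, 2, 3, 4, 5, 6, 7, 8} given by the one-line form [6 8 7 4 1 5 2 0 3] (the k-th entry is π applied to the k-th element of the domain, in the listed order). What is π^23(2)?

6

Tracing 2 → 7 → … returns to 2 after 4 steps, so 2 lies in a 4-cycle (0 6 2 7).
Since the cycle has length 4, π^23 acts on it the same as π^3 (23 mod 4 = 3).
Advancing 3 steps from 2: 2 → 7 → 0 → 6.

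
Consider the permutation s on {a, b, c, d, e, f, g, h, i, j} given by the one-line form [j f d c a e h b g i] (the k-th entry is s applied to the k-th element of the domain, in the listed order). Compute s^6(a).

Tracing a → j → … returns to a after 8 steps, so a lies in an 8-cycle (a j i g h b f e).
Stepping 6 places around the cycle: a → j → i → g → h → b → f.

f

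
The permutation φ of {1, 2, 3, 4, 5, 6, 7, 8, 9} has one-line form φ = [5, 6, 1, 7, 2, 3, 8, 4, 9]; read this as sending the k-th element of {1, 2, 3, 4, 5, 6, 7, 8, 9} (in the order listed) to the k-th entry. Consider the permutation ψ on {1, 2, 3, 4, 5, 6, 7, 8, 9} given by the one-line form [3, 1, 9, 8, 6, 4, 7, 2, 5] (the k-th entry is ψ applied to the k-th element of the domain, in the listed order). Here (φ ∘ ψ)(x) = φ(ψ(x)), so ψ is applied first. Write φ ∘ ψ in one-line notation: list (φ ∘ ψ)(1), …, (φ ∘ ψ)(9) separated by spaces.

1 5 9 4 3 7 8 6 2

(φ ∘ ψ)(x) = φ(ψ(x)). Computing each image: φ(ψ(1)) = φ(3) = 1, φ(ψ(2)) = φ(1) = 5, φ(ψ(3)) = φ(9) = 9, φ(ψ(4)) = φ(8) = 4, φ(ψ(5)) = φ(6) = 3, φ(ψ(6)) = φ(4) = 7, φ(ψ(7)) = φ(7) = 8, φ(ψ(8)) = φ(2) = 6, φ(ψ(9)) = φ(5) = 2.
Hence φ ∘ ψ = [1 5 9 4 3 7 8 6 2].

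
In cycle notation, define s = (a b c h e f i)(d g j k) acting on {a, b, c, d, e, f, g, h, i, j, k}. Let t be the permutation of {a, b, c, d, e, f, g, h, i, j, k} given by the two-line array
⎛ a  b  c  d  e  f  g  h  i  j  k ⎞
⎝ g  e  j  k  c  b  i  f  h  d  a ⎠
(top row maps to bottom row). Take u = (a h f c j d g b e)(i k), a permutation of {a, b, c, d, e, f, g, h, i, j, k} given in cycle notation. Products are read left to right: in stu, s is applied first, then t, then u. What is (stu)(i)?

b

Apply the permutations in order: s(i) = a, then t(a) = g, then u(g) = b. So (stu)(i) = b.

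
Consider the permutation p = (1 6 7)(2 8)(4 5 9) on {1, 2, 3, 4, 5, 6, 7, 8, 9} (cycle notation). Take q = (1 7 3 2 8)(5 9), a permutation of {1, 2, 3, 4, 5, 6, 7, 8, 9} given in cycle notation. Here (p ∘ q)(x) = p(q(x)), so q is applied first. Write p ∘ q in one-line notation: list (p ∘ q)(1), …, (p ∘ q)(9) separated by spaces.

(p ∘ q)(x) = p(q(x)). Computing each image: p(q(1)) = p(7) = 1, p(q(2)) = p(8) = 2, p(q(3)) = p(2) = 8, p(q(4)) = p(4) = 5, p(q(5)) = p(9) = 4, p(q(6)) = p(6) = 7, p(q(7)) = p(3) = 3, p(q(8)) = p(1) = 6, p(q(9)) = p(5) = 9.
Hence p ∘ q = [1 2 8 5 4 7 3 6 9].

1 2 8 5 4 7 3 6 9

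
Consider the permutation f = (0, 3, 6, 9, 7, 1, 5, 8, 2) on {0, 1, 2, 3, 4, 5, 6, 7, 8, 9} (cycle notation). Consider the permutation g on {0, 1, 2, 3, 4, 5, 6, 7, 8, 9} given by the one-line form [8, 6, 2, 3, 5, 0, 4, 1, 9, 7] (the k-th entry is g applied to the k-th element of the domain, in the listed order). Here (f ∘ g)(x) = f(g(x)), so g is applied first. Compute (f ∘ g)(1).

g(1) = 6, then f(6) = 9; composing gives (f ∘ g)(1) = 9.

9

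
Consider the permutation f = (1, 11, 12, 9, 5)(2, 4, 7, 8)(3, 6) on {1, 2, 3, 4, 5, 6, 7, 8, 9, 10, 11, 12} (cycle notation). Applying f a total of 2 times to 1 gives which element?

1 lies in the 5-cycle (1, 11, 12, 9, 5).
Advancing 2 steps from 1: 1 → 11 → 12.

12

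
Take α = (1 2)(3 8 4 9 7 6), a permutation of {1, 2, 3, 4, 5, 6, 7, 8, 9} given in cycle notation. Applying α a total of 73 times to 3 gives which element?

3 lies in the 6-cycle (3 8 4 9 7 6).
Since the cycle has length 6, α^73 acts on it the same as α^1 (73 mod 6 = 1).
Stepping 1 place around the cycle: 3 → 8.

8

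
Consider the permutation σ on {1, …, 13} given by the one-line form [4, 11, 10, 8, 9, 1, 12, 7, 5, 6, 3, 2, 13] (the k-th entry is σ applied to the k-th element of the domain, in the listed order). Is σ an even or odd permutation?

In disjoint-cycle form the cycle lengths are 10, 2, 1.
A cycle is odd iff its length is even; σ has 2 even-length cycles, so sgn(σ) = (−1)^2 and σ is even.

even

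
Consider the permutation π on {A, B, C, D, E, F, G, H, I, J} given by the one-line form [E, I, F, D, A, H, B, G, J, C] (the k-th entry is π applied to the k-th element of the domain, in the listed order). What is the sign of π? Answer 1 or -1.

In disjoint-cycle form the cycle lengths are 7, 2, 1.
A cycle of length ℓ contributes ℓ−1 transpositions, so π is a product of 6 + 1 = 7 transpositions — odd.

-1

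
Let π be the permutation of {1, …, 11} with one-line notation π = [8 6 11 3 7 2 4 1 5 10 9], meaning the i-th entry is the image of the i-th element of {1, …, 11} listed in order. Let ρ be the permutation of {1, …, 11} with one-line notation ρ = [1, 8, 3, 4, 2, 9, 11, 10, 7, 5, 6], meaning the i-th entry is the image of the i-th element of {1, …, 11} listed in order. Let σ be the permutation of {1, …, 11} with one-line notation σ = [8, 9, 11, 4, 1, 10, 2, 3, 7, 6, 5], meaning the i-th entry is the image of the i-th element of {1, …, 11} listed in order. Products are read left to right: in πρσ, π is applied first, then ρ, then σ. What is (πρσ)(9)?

Chase 9: π(9) = 5; ρ(5) = 2; σ(2) = 9. Hence (πρσ)(9) = 9.

9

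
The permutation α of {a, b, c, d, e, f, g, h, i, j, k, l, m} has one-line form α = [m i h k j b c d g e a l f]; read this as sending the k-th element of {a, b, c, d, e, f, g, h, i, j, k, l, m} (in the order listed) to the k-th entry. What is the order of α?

Decomposing into disjoint cycles gives cycle lengths 10, 2, 1.
The order of α is the least common multiple of its cycle lengths: lcm(10, 2) = 10.

10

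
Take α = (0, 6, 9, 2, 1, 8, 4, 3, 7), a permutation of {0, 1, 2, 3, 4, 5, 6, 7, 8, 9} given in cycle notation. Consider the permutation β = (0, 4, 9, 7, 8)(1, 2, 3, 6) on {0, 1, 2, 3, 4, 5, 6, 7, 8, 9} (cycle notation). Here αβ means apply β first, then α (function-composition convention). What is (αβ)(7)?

4

(αβ)(7) = α(β(7)). β(7) = 8, then α(8) = 4. So (αβ)(7) = 4.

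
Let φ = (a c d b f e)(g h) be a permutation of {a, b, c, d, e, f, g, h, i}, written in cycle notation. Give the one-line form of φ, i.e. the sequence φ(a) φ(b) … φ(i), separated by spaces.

Reading each image from the cycles: a↦c, b↦f, c↦d, d↦b, e↦a, f↦e, g↦h, h↦g, i↦i.
So the one-line form is c f d b a e h g i.

c f d b a e h g i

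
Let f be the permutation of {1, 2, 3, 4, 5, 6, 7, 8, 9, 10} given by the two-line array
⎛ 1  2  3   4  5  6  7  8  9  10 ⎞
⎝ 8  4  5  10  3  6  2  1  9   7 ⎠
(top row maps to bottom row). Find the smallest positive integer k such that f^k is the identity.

4

The disjoint-cycle form of f has cycle lengths 4, 2, 2, 1, 1.
The order of f is the least common multiple of its cycle lengths: lcm(4, 2, 2) = 4.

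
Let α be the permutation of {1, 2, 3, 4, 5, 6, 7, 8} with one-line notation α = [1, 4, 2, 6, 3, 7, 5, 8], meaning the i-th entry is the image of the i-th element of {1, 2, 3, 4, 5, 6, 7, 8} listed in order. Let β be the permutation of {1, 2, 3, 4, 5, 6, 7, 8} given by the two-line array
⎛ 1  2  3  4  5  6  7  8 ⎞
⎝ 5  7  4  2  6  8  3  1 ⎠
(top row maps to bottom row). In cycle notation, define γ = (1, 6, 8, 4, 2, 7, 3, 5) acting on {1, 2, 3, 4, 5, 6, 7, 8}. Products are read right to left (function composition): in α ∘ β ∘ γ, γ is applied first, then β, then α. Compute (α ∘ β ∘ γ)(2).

2

(α ∘ β ∘ γ)(2) = α(β(γ(2))). γ(2) = 7, then β(7) = 3, then α(3) = 2, so the result is 2.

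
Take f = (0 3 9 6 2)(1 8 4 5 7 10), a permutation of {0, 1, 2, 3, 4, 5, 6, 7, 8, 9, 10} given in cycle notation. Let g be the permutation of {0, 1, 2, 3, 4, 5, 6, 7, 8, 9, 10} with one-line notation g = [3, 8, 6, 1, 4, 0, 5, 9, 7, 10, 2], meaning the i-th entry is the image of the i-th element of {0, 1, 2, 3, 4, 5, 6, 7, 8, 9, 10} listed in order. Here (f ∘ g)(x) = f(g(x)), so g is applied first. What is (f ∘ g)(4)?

5

g(4) = 4, then f(4) = 5; composing gives (f ∘ g)(4) = 5.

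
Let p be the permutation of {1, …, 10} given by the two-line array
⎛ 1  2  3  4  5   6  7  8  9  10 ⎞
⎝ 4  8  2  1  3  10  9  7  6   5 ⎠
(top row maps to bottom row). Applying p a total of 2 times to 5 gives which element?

2

Tracing 5 → 3 → … returns to 5 after 8 steps, so 5 lies in an 8-cycle (2, 8, 7, 9, 6, 10, 5, 3).
Stepping 2 places around the cycle: 5 → 3 → 2.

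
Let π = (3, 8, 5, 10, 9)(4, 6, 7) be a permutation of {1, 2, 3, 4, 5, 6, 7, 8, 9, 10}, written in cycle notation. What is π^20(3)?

3 lies in the 5-cycle (3, 8, 5, 10, 9).
Powers repeat with period 5 on this cycle, and 20 mod 5 = 0, so π^20(3) = π^0(3).
So π^20(3) = 3.

3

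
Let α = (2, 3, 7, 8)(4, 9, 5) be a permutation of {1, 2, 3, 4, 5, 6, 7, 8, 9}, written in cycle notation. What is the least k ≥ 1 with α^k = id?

The cycle type of α is (4, 3, 1, 1).
The order of α is the least common multiple of its cycle lengths: lcm(4, 3) = 12.

12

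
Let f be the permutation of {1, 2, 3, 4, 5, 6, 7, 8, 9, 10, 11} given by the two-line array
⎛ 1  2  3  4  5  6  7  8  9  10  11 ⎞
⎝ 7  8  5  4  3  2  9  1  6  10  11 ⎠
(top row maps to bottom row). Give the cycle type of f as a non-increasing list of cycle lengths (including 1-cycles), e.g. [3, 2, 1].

[6, 2, 1, 1, 1]

The disjoint cycles are (1, 7, 9, 6, 2, 8)(3, 5)(4)(10)(11), with lengths 6, 2, 1, 1, 1 in non-increasing order.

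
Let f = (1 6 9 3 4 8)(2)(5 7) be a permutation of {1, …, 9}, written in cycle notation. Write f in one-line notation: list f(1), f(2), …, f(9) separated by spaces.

Image by image: 1→6, 2→2, 3→4, 4→8, 5→7, 6→9, 7→5, 8→1, 9→3.
Listing these in domain order gives 6 2 4 8 7 9 5 1 3.

6 2 4 8 7 9 5 1 3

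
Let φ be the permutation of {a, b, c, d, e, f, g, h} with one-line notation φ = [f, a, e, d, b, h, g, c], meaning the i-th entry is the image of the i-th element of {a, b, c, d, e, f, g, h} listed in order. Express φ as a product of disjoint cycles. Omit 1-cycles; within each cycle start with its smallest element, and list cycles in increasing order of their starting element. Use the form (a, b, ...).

(a, f, h, c, e, b)

Iterating φ from a gives a → f → h → c → e → b → a; that is the 6-cycle (a, f, h, c, e, b).
Continuing from each remaining unvisited element yields (a, f, h, c, e, b).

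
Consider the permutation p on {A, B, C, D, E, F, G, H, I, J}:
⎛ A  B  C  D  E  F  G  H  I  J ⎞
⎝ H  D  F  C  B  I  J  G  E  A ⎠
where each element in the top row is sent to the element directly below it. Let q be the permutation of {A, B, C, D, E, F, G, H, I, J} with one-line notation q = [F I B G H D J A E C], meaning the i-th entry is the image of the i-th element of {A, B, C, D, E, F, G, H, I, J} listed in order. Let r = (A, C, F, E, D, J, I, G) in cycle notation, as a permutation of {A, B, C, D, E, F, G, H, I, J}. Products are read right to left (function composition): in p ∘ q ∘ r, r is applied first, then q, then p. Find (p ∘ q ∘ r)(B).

E

Chase B: r(B) = B; q(B) = I; p(I) = E. Hence (p ∘ q ∘ r)(B) = E.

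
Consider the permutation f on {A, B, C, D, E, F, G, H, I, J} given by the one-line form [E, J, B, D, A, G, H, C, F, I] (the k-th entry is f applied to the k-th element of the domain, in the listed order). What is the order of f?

14

Decomposing into disjoint cycles gives cycle lengths 7, 2, 1.
The order of f is the least common multiple of its cycle lengths: lcm(7, 2) = 14.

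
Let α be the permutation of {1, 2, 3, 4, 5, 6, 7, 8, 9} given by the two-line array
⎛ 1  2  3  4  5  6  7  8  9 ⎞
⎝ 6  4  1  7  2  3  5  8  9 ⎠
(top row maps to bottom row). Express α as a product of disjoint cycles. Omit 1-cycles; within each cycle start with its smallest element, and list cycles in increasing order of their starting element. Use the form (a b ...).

(1 6 3)(2 4 7 5)

Start at 1 and follow images: 1 → 6 → 3 → 1, giving the cycle (1 6 3).
Repeating from the next unused element and collecting all non-trivial cycles gives (1 6 3)(2 4 7 5).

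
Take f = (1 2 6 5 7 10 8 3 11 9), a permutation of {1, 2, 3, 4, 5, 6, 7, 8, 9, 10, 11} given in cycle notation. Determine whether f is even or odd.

The cycle lengths are 10, 1.
A cycle is odd iff its length is even; f has 1 even-length cycle, so sgn(f) = (−1)^1 and f is odd.

odd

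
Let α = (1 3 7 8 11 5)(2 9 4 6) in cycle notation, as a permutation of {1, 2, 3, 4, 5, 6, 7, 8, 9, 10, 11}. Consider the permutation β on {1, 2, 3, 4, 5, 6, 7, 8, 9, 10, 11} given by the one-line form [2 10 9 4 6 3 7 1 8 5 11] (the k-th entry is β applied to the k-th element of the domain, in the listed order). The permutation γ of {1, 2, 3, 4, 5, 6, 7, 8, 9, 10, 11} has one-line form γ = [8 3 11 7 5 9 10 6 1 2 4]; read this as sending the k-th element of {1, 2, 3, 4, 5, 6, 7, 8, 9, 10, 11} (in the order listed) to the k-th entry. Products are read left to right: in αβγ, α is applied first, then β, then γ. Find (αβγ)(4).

11

(αβγ)(4) = γ(β(α(4))). α(4) = 6, then β(6) = 3, then γ(3) = 11, so the result is 11.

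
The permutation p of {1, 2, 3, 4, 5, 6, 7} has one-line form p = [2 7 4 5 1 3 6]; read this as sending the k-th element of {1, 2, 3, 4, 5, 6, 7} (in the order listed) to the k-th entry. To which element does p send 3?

4

3 is element number 3 of the domain, and entry number 3 of the one-line form is 4, so p(3) = 4.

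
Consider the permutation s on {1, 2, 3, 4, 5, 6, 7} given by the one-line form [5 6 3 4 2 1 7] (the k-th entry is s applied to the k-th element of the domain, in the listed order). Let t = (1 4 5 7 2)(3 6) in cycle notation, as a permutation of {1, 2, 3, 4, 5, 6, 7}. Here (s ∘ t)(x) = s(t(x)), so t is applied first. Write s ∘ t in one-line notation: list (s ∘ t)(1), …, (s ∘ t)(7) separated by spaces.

4 5 1 2 7 3 6

Chase each element through t then s: 1 → 4 → 4; 2 → 1 → 5; 3 → 6 → 1; 4 → 5 → 2; 5 → 7 → 7; 6 → 3 → 3; 7 → 2 → 6.
Collecting the images, s ∘ t = [4 5 1 2 7 3 6].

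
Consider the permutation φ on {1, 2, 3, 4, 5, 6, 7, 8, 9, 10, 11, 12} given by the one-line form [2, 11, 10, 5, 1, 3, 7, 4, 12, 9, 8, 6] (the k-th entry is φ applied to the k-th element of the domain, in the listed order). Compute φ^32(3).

Tracing 3 → 10 → … returns to 3 after 5 steps, so 3 lies in a 5-cycle (3, 10, 9, 12, 6).
On a 5-cycle, φ^5 is the identity, so φ^32 = φ^2 there (32 ≡ 2 mod 5).
Advancing 2 steps from 3: 3 → 10 → 9.

9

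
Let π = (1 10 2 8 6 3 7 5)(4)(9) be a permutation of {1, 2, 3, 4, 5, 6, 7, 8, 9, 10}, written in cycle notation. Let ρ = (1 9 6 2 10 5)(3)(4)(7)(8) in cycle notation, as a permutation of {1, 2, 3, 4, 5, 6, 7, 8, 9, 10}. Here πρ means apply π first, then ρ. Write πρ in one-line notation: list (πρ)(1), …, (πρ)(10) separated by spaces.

Chase each element through π then ρ: 1 → 10 → 5; 2 → 8 → 8; 3 → 7 → 7; 4 → 4 → 4; 5 → 1 → 9; 6 → 3 → 3; 7 → 5 → 1; 8 → 6 → 2; 9 → 9 → 6; 10 → 2 → 10.
So πρ in one-line form is 5 8 7 4 9 3 1 2 6 10.

5 8 7 4 9 3 1 2 6 10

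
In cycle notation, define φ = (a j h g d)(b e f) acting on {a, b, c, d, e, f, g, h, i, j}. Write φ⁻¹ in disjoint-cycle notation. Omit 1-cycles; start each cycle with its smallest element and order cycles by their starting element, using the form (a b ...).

The inverse reverses each cycle.
Reversing each cycle of φ and rotating so the smallest element leads gives (a d g h j)(b f e).

(a d g h j)(b f e)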